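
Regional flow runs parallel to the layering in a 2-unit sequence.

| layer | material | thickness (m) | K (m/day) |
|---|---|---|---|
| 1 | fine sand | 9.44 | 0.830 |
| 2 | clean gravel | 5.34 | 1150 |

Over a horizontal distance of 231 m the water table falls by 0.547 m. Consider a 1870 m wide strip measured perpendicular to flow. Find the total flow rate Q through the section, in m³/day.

Flow is parallel to layering, so each bed carries its own Darcy discharge and the transmissivities add.
Σ(K_i·b_i) = 0.830×9.44 + 1150×5.34 = 6149 m²/day.
Hydraulic gradient i = Δh / L = 0.547 / 231 = 0.002368.
Q = Σ(K_i·b_i) · W · i = 6149 × 1870 × 0.002368 = 27228 m³/day.

27200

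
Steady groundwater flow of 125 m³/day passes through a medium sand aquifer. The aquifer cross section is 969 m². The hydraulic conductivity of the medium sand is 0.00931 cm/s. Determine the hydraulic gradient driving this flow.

0.0160

Convert K: 0.00931 cm/s × 864 = 8.044 m/day.
From Q = K·A·i, i = Q / (K·A) = 125 / (8.044 × 969.0) = 0.01604.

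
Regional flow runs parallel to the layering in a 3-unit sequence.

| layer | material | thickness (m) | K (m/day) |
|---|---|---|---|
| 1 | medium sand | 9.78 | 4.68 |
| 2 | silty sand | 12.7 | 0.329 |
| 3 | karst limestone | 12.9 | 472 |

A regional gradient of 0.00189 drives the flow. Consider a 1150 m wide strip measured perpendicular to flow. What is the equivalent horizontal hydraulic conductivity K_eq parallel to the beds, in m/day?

Flow is parallel to layering, so each bed carries its own Darcy discharge and the transmissivities add.
Σ(K_i·b_i) = 4.68×9.78 + 0.329×12.7 + 472×12.9 = 6139 m²/day.
Total thickness b = 35.38 m, so K_eq = Σ(K_i·b_i)/b = 173.5 m/day.

174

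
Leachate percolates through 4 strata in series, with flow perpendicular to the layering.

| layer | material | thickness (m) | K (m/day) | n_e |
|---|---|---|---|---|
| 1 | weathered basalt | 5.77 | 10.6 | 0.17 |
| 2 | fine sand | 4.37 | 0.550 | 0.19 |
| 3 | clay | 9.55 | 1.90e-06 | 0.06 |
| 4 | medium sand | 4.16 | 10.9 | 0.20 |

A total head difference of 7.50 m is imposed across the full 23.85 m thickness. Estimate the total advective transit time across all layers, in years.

With flow normal to the layers, continuity requires the same specific discharge q through every layer.
Σ(b_i/K_i) = 5.77/10.6 + 4.37/0.550 + 9.55/1.90e-06 + 4.16/10.9 = 5.026e+06 d.
q = Δh / Σ(b_i/K_i) = 7.50 / 5.026e+06 = 1.492e-06 m/day.
In each layer the seepage velocity is v_i = q/n_i, so the layer transit time is t_i = b_i·n_i / q:
  layer 1 (weathered basalt): t_1 = 5.77 × 0.17 / 1.492e-06 = 6.574e+05 d
  layer 2 (fine sand): t_2 = 4.37 × 0.19 / 1.492e-06 = 5.564e+05 d
  layer 3 (clay): t_3 = 9.55 × 0.06 / 1.492e-06 = 3.840e+05 d
  layer 4 (medium sand): t_4 = 4.16 × 0.20 / 1.492e-06 = 5.576e+05 d
Total t = Σ t_i = 2.155e+06 days = 5901 years.

5900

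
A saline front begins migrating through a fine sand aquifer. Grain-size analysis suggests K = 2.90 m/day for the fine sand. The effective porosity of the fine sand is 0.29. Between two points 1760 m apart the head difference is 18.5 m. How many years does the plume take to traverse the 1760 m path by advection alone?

Hydraulic gradient i = Δh / L = 18.5 / 1760 = 0.01051.
Darcy flux q = K · i = 2.900 × 0.01051 = 0.03048 m/day.
Seepage velocity v = q / n_e = 0.03048 / 0.29 = 0.1051 m/day.
Travel time t = L / v = 1760 / 0.1051 = 16744 days = 45.84 years.

45.8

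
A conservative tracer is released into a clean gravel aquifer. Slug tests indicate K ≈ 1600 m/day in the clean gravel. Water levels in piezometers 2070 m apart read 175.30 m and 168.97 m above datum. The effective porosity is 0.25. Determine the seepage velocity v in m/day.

Hydraulic gradient i = (175.30 − 168.97) / 2070 = 6.33 / 2070 = 0.003058.
Darcy flux q = K · i = 1600 × 0.003058 = 4.893 m/day.
Seepage velocity v = q / n_e = 4.893 / 0.25 = 19.57 m/day.

19.6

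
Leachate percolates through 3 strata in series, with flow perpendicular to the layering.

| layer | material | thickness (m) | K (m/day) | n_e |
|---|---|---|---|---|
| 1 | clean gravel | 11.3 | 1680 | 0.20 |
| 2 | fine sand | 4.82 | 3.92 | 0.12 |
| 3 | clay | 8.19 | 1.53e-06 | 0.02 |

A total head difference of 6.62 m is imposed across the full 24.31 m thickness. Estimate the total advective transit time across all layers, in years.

6650

With flow normal to the layers, continuity requires the same specific discharge q through every layer.
Σ(b_i/K_i) = 11.3/1680 + 4.82/3.92 + 8.19/1.53e-06 = 5.353e+06 d.
q = Δh / Σ(b_i/K_i) = 6.62 / 5.353e+06 = 1.237e-06 m/day.
In each layer the seepage velocity is v_i = q/n_i, so the layer transit time is t_i = b_i·n_i / q:
  layer 1 (clean gravel): t_1 = 11.3 × 0.20 / 1.237e-06 = 1.827e+06 d
  layer 2 (fine sand): t_2 = 4.82 × 0.12 / 1.237e-06 = 4.677e+05 d
  layer 3 (clay): t_3 = 8.19 × 0.02 / 1.237e-06 = 1.324e+05 d
Total t = Σ t_i = 2.428e+06 days = 6646 years.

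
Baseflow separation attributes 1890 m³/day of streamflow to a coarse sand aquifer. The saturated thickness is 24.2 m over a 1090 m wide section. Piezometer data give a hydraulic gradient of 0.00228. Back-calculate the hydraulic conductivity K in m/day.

Cross-sectional area A = 1090 × 24.2 = 26378 m².
Hydraulic gradient i = 0.00228.
From Q = K·A·i, K = Q / (A·i) = 1890 / (26378 × 0.002280) = 31.43 m/day.

31.4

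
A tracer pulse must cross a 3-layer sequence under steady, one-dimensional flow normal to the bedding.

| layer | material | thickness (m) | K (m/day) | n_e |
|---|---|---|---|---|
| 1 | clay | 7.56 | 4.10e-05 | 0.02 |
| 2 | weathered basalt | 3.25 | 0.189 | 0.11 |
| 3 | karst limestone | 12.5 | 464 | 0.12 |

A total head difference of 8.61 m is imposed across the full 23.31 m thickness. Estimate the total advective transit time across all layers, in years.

118

With flow normal to the layers, continuity requires the same specific discharge q through every layer.
Σ(b_i/K_i) = 7.56/4.10e-05 + 3.25/0.189 + 12.5/464 = 1.844e+05 d.
q = Δh / Σ(b_i/K_i) = 8.61 / 1.844e+05 = 4.669e-05 m/day.
In each layer the seepage velocity is v_i = q/n_i, so the layer transit time is t_i = b_i·n_i / q:
  layer 1 (clay): t_1 = 7.56 × 0.02 / 4.669e-05 = 3238 d
  layer 2 (weathered basalt): t_2 = 3.25 × 0.11 / 4.669e-05 = 7657 d
  layer 3 (karst limestone): t_3 = 12.5 × 0.12 / 4.669e-05 = 32127 d
Total t = Σ t_i = 43022 days = 117.8 years.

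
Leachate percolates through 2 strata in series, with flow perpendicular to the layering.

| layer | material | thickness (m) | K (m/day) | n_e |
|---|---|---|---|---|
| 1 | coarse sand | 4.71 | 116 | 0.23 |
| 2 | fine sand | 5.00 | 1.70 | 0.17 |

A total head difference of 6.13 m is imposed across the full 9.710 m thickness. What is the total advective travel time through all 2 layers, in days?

With flow normal to the layers, continuity requires the same specific discharge q through every layer.
Σ(b_i/K_i) = 4.71/116 + 5.00/1.70 = 2.982 d.
q = Δh / Σ(b_i/K_i) = 6.13 / 2.982 = 2.056 m/day.
In each layer the seepage velocity is v_i = q/n_i, so the layer transit time is t_i = b_i·n_i / q:
  layer 1 (coarse sand): t_1 = 4.71 × 0.23 / 2.056 = 0.5269 d
  layer 2 (fine sand): t_2 = 5.00 × 0.17 / 2.056 = 0.4135 d
Total t = Σ t_i = 0.9404 days.

0.940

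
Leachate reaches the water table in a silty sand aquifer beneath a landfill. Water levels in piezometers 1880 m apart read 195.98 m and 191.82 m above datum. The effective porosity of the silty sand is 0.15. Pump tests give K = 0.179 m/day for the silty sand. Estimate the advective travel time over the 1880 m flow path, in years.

Hydraulic gradient i = (195.98 − 191.82) / 1880 = 4.16 / 1880 = 0.002213.
Darcy flux q = K · i = 0.1790 × 0.002213 = 0.0003961 m/day.
Seepage velocity v = q / n_e = 0.0003961 / 0.15 = 0.002641 m/day.
Travel time t = L / v = 1880 / 0.002641 = 7.120e+05 days = 1949 years.

1950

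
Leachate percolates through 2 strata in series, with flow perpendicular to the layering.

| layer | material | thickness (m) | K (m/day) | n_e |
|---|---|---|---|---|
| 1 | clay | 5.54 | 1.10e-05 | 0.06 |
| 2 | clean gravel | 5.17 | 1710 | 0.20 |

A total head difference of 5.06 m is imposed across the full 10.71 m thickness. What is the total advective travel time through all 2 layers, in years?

With flow normal to the layers, continuity requires the same specific discharge q through every layer.
Σ(b_i/K_i) = 5.54/1.10e-05 + 5.17/1710 = 5.036e+05 d.
q = Δh / Σ(b_i/K_i) = 5.06 / 5.036e+05 = 1.005e-05 m/day.
In each layer the seepage velocity is v_i = q/n_i, so the layer transit time is t_i = b_i·n_i / q:
  layer 1 (clay): t_1 = 5.54 × 0.06 / 1.005e-05 = 33085 d
  layer 2 (clean gravel): t_2 = 5.17 × 0.20 / 1.005e-05 = 1.029e+05 d
Total t = Σ t_i = 1.360e+05 days = 372.4 years.

372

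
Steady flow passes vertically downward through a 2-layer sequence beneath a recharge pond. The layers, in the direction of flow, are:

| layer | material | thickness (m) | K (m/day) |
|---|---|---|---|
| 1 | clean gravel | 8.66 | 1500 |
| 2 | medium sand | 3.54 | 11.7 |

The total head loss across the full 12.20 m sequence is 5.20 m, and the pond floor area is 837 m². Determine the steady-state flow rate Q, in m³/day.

14100

Flow is perpendicular to layering, so the layers act in series and the equivalent K is the thickness-weighted harmonic mean.
Total thickness L = 8.66 + 3.54 = 12.20 m.
Σ(b_i/K_i) = 8.66/1500 + 3.54/11.7 = 0.3083 d.
K_eq = L / Σ(b_i/K_i) = 12.20 / 0.3083 = 39.57 m/day.
Q = K_eq · A · (Δh/L) = 39.57 × 837 × (5.20/12.20) = 14116 m³/day.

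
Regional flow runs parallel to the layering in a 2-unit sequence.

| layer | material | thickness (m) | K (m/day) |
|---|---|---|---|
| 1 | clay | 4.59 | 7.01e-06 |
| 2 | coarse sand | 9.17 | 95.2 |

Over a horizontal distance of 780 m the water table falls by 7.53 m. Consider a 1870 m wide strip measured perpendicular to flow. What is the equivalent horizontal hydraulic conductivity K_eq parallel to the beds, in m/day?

Flow is parallel to layering, so each bed carries its own Darcy discharge and the transmissivities add.
Σ(K_i·b_i) = 7.01e-06×4.59 + 95.2×9.17 = 873.0 m²/day.
Total thickness b = 13.76 m, so K_eq = Σ(K_i·b_i)/b = 63.44 m/day.

63.4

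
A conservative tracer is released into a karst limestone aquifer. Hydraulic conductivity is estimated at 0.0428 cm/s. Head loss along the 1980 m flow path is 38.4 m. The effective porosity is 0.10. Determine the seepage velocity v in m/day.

7.17

Convert K: 0.0428 cm/s × 864 = 36.98 m/day.
Hydraulic gradient i = Δh / L = 38.4 / 1980 = 0.01939.
Darcy flux q = K · i = 36.98 × 0.01939 = 0.7172 m/day.
Seepage velocity v = q / n_e = 0.7172 / 0.10 = 7.172 m/day.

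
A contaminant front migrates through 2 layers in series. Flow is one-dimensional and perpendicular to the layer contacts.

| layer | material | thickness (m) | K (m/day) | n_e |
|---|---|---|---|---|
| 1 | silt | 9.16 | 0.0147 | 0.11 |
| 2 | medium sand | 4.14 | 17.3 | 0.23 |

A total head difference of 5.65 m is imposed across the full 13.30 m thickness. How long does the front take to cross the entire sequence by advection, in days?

With flow normal to the layers, continuity requires the same specific discharge q through every layer.
Σ(b_i/K_i) = 9.16/0.0147 + 4.14/17.3 = 623.4 d.
q = Δh / Σ(b_i/K_i) = 5.65 / 623.4 = 0.009064 m/day.
In each layer the seepage velocity is v_i = q/n_i, so the layer transit time is t_i = b_i·n_i / q:
  layer 1 (silt): t_1 = 9.16 × 0.11 / 0.009064 = 111.2 d
  layer 2 (medium sand): t_2 = 4.14 × 0.23 / 0.009064 = 105.1 d
Total t = Σ t_i = 216.2 days.

216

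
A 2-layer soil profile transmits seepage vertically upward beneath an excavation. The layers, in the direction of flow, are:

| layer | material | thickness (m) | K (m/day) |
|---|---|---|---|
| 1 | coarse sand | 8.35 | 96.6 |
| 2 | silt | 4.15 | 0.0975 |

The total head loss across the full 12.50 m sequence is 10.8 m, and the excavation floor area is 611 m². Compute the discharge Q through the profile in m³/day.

Flow is perpendicular to layering, so the layers act in series and the equivalent K is the thickness-weighted harmonic mean.
Total thickness L = 8.35 + 4.15 = 12.50 m.
Σ(b_i/K_i) = 8.35/96.6 + 4.15/0.0975 = 42.65 d.
K_eq = L / Σ(b_i/K_i) = 12.50 / 42.65 = 0.2931 m/day.
Q = K_eq · A · (Δh/L) = 0.2931 × 611 × (10.8/12.50) = 154.7 m³/day.

155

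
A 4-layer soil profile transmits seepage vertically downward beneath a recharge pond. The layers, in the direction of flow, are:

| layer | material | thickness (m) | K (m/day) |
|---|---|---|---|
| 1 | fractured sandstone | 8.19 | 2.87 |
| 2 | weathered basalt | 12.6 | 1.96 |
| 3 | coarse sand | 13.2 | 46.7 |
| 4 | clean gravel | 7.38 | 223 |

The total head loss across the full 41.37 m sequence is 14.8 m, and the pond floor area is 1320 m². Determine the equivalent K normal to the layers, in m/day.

4.31

Flow is perpendicular to layering, so the layers act in series and the equivalent K is the thickness-weighted harmonic mean.
Total thickness L = 8.19 + 12.6 + 13.2 + 7.38 = 41.37 m.
Σ(b_i/K_i) = 8.19/2.87 + 12.6/1.96 + 13.2/46.7 + 7.38/223 = 9.598 d.
K_eq = L / Σ(b_i/K_i) = 41.37 / 9.598 = 4.310 m/day.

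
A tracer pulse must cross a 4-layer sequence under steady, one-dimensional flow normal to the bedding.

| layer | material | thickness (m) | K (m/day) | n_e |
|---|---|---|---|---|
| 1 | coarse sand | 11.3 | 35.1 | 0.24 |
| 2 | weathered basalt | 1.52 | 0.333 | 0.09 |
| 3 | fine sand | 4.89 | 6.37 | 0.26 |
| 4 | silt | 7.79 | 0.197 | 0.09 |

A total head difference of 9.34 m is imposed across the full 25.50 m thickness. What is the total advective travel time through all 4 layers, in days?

With flow normal to the layers, continuity requires the same specific discharge q through every layer.
Σ(b_i/K_i) = 11.3/35.1 + 1.52/0.333 + 4.89/6.37 + 7.79/0.197 = 45.20 d.
q = Δh / Σ(b_i/K_i) = 9.34 / 45.20 = 0.2066 m/day.
In each layer the seepage velocity is v_i = q/n_i, so the layer transit time is t_i = b_i·n_i / q:
  layer 1 (coarse sand): t_1 = 11.3 × 0.24 / 0.2066 = 13.12 d
  layer 2 (weathered basalt): t_2 = 1.52 × 0.09 / 0.2066 = 0.6620 d
  layer 3 (fine sand): t_3 = 4.89 × 0.26 / 0.2066 = 6.152 d
  layer 4 (silt): t_4 = 7.79 × 0.09 / 0.2066 = 3.393 d
Total t = Σ t_i = 23.33 days.

23.3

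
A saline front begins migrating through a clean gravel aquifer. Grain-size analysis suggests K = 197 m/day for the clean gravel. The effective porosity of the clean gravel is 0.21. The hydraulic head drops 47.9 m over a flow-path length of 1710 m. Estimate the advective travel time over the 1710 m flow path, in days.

65.1

Hydraulic gradient i = Δh / L = 47.9 / 1710 = 0.02801.
Darcy flux q = K · i = 197.0 × 0.02801 = 5.518 m/day.
Seepage velocity v = q / n_e = 5.518 / 0.21 = 26.28 m/day.
Travel time t = L / v = 1710 / 26.28 = 65.07 days.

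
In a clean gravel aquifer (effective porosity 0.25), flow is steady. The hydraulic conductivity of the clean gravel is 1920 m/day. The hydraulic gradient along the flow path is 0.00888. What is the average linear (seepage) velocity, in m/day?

68.2

Hydraulic gradient i = 0.00888.
Darcy flux q = K · i = 1920 × 0.008880 = 17.05 m/day.
Seepage velocity v = q / n_e = 17.05 / 0.25 = 68.20 m/day.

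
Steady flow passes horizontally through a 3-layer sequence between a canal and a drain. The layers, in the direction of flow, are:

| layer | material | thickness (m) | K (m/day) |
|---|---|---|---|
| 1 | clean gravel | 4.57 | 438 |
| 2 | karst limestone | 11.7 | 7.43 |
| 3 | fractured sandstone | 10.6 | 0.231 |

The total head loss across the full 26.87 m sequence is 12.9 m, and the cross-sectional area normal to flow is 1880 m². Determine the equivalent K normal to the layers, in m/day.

Flow is perpendicular to layering, so the layers act in series and the equivalent K is the thickness-weighted harmonic mean.
Total thickness L = 4.57 + 11.7 + 10.6 = 26.87 m.
Σ(b_i/K_i) = 4.57/438 + 11.7/7.43 + 10.6/0.231 = 47.47 d.
K_eq = L / Σ(b_i/K_i) = 26.87 / 47.47 = 0.5660 m/day.

0.566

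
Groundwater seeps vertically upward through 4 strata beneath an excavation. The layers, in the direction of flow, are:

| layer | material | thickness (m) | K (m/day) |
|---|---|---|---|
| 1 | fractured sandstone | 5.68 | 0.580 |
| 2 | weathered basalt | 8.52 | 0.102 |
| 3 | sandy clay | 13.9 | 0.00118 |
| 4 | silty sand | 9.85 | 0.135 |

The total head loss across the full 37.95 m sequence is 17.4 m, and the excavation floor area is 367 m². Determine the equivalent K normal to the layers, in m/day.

Flow is perpendicular to layering, so the layers act in series and the equivalent K is the thickness-weighted harmonic mean.
Total thickness L = 5.68 + 8.52 + 13.9 + 9.85 = 37.95 m.
Σ(b_i/K_i) = 5.68/0.580 + 8.52/0.102 + 13.9/0.00118 + 9.85/0.135 = 11946 d.
K_eq = L / Σ(b_i/K_i) = 37.95 / 11946 = 0.003177 m/day.

0.00318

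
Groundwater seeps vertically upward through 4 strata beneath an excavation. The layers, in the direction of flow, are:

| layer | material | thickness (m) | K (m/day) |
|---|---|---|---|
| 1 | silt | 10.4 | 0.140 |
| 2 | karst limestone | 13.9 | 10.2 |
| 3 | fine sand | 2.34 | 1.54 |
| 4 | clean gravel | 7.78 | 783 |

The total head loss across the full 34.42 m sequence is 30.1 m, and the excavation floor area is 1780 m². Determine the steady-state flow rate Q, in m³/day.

Flow is perpendicular to layering, so the layers act in series and the equivalent K is the thickness-weighted harmonic mean.
Total thickness L = 10.4 + 13.9 + 2.34 + 7.78 = 34.42 m.
Σ(b_i/K_i) = 10.4/0.140 + 13.9/10.2 + 2.34/1.54 + 7.78/783 = 77.18 d.
K_eq = L / Σ(b_i/K_i) = 34.42 / 77.18 = 0.4460 m/day.
Q = K_eq · A · (Δh/L) = 0.4460 × 1780 × (30.1/34.42) = 694.2 m³/day.

694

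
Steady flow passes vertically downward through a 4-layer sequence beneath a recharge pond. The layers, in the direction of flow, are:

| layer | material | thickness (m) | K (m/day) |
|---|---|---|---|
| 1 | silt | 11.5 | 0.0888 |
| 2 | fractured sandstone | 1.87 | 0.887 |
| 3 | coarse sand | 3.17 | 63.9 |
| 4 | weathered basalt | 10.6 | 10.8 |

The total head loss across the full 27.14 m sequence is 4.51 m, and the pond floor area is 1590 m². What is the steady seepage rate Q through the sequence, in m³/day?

54.1

Flow is perpendicular to layering, so the layers act in series and the equivalent K is the thickness-weighted harmonic mean.
Total thickness L = 11.5 + 1.87 + 3.17 + 10.6 = 27.14 m.
Σ(b_i/K_i) = 11.5/0.0888 + 1.87/0.887 + 3.17/63.9 + 10.6/10.8 = 132.6 d.
K_eq = L / Σ(b_i/K_i) = 27.14 / 132.6 = 0.2046 m/day.
Q = K_eq · A · (Δh/L) = 0.2046 × 1590 × (4.51/27.14) = 54.06 m³/day.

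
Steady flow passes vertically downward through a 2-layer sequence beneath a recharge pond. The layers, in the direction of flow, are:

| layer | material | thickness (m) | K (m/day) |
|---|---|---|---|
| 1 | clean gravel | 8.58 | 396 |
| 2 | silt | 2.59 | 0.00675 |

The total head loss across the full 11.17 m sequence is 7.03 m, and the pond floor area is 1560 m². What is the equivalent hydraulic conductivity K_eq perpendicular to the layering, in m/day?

Flow is perpendicular to layering, so the layers act in series and the equivalent K is the thickness-weighted harmonic mean.
Total thickness L = 8.58 + 2.59 = 11.17 m.
Σ(b_i/K_i) = 8.58/396 + 2.59/0.00675 = 383.7 d.
K_eq = L / Σ(b_i/K_i) = 11.17 / 383.7 = 0.02911 m/day.

0.0291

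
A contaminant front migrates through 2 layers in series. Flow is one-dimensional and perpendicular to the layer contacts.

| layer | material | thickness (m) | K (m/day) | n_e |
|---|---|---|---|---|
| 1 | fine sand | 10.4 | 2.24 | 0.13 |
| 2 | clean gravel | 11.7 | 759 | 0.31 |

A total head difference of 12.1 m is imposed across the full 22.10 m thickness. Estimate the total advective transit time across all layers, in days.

1.92

With flow normal to the layers, continuity requires the same specific discharge q through every layer.
Σ(b_i/K_i) = 10.4/2.24 + 11.7/759 = 4.658 d.
q = Δh / Σ(b_i/K_i) = 12.1 / 4.658 = 2.598 m/day.
In each layer the seepage velocity is v_i = q/n_i, so the layer transit time is t_i = b_i·n_i / q:
  layer 1 (fine sand): t_1 = 10.4 × 0.13 / 2.598 = 0.5205 d
  layer 2 (clean gravel): t_2 = 11.7 × 0.31 / 2.598 = 1.396 d
Total t = Σ t_i = 1.917 days.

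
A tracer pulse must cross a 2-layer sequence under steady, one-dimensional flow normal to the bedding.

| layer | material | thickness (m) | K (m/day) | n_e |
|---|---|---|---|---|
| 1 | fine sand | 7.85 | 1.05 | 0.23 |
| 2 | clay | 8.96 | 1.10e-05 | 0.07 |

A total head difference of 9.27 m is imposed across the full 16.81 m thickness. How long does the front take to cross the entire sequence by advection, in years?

585

With flow normal to the layers, continuity requires the same specific discharge q through every layer.
Σ(b_i/K_i) = 7.85/1.05 + 8.96/1.10e-05 = 8.146e+05 d.
q = Δh / Σ(b_i/K_i) = 9.27 / 8.146e+05 = 1.138e-05 m/day.
In each layer the seepage velocity is v_i = q/n_i, so the layer transit time is t_i = b_i·n_i / q:
  layer 1 (fine sand): t_1 = 7.85 × 0.23 / 1.138e-05 = 1.586e+05 d
  layer 2 (clay): t_2 = 8.96 × 0.07 / 1.138e-05 = 55112 d
Total t = Σ t_i = 2.138e+05 days = 585.2 years.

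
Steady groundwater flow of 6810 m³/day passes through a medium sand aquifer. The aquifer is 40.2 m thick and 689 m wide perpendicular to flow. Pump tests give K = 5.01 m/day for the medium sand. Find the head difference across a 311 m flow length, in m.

Cross-sectional area A = 689 × 40.2 = 27698 m².
From Q = K·A·i, i = Q / (K·A) = 6810 / (5.010 × 27698) = 0.04908.
Head loss Δh = i · L = 0.04908 × 311 = 15.26 m.

15.3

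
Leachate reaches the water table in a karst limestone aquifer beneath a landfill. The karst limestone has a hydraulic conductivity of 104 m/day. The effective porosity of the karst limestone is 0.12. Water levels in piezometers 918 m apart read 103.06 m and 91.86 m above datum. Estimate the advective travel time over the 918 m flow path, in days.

Hydraulic gradient i = (103.06 − 91.86) / 918 = 11.2 / 918 = 0.01220.
Darcy flux q = K · i = 104.0 × 0.01220 = 1.269 m/day.
Seepage velocity v = q / n_e = 1.269 / 0.12 = 10.57 m/day.
Travel time t = L / v = 918 / 10.57 = 86.82 days.

86.8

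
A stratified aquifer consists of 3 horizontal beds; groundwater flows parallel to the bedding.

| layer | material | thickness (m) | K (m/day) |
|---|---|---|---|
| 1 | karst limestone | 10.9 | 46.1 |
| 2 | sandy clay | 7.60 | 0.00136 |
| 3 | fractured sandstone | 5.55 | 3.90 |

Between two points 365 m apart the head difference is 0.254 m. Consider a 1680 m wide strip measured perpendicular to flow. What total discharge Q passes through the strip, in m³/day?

Flow is parallel to layering, so each bed carries its own Darcy discharge and the transmissivities add.
Σ(K_i·b_i) = 46.1×10.9 + 0.00136×7.60 + 3.90×5.55 = 524.1 m²/day.
Hydraulic gradient i = Δh / L = 0.254 / 365 = 0.0006959.
Q = Σ(K_i·b_i) · W · i = 524.1 × 1680 × 0.0006959 = 612.8 m³/day.

613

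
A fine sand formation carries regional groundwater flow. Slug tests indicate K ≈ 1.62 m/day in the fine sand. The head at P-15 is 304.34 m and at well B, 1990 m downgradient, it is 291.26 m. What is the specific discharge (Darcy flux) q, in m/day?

Hydraulic gradient i = (304.34 − 291.26) / 1990 = 13.08 / 1990 = 0.006573.
Specific discharge q = K · i = 1.620 × 0.006573 = 0.01065 m/day.

0.0106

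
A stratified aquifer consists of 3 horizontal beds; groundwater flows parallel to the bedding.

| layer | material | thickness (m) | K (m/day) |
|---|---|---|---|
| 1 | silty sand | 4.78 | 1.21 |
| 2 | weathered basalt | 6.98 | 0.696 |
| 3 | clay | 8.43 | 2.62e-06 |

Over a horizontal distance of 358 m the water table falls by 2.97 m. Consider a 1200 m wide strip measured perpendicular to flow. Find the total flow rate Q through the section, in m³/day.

106

Flow is parallel to layering, so each bed carries its own Darcy discharge and the transmissivities add.
Σ(K_i·b_i) = 1.21×4.78 + 0.696×6.98 + 2.62e-06×8.43 = 10.64 m²/day.
Hydraulic gradient i = Δh / L = 2.97 / 358 = 0.008296.
Q = Σ(K_i·b_i) · W · i = 10.64 × 1200 × 0.008296 = 105.9 m³/day.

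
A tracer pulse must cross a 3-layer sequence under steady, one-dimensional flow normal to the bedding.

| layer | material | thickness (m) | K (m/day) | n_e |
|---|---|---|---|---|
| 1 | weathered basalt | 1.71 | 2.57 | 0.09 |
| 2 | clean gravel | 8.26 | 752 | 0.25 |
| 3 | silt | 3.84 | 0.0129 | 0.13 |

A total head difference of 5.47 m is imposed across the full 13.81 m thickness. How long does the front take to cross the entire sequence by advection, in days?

148

With flow normal to the layers, continuity requires the same specific discharge q through every layer.
Σ(b_i/K_i) = 1.71/2.57 + 8.26/752 + 3.84/0.0129 = 298.4 d.
q = Δh / Σ(b_i/K_i) = 5.47 / 298.4 = 0.01833 m/day.
In each layer the seepage velocity is v_i = q/n_i, so the layer transit time is t_i = b_i·n_i / q:
  layer 1 (weathered basalt): t_1 = 1.71 × 0.09 / 0.01833 = 8.394 d
  layer 2 (clean gravel): t_2 = 8.26 × 0.25 / 0.01833 = 112.6 d
  layer 3 (silt): t_3 = 3.84 × 0.13 / 0.01833 = 27.23 d
Total t = Σ t_i = 148.3 days.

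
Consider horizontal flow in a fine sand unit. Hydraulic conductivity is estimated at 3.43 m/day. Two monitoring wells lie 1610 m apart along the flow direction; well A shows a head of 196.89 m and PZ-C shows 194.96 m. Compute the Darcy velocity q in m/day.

0.00411

Hydraulic gradient i = (196.89 − 194.96) / 1610 = 1.93 / 1610 = 0.001199.
Specific discharge q = K · i = 3.430 × 0.001199 = 0.004112 m/day.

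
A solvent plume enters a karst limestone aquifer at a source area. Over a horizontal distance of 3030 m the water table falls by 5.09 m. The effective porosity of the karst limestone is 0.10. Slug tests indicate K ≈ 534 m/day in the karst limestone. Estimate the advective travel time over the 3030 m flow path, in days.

338

Hydraulic gradient i = Δh / L = 5.09 / 3030 = 0.001680.
Darcy flux q = K · i = 534.0 × 0.001680 = 0.8970 m/day.
Seepage velocity v = q / n_e = 0.8970 / 0.10 = 8.970 m/day.
Travel time t = L / v = 3030 / 8.970 = 337.8 days.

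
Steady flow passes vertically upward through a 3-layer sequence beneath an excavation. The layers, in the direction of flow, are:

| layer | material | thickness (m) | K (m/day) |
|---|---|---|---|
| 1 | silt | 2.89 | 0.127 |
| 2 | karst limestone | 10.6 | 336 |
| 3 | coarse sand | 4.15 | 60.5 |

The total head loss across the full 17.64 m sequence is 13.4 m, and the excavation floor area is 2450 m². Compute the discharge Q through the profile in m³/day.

Flow is perpendicular to layering, so the layers act in series and the equivalent K is the thickness-weighted harmonic mean.
Total thickness L = 2.89 + 10.6 + 4.15 = 17.64 m.
Σ(b_i/K_i) = 2.89/0.127 + 10.6/336 + 4.15/60.5 = 22.86 d.
K_eq = L / Σ(b_i/K_i) = 17.64 / 22.86 = 0.7718 m/day.
Q = K_eq · A · (Δh/L) = 0.7718 × 2450 × (13.4/17.64) = 1436 m³/day.

1440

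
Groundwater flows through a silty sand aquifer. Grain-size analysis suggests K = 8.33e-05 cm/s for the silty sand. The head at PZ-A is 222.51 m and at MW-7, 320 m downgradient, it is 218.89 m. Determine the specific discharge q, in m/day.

Convert K: 8.33e-05 cm/s × 864 = 0.07197 m/day.
Hydraulic gradient i = (222.51 − 218.89) / 320 = 3.62 / 320 = 0.01131.
Specific discharge q = K · i = 0.07197 × 0.01131 = 0.0008142 m/day.

0.000814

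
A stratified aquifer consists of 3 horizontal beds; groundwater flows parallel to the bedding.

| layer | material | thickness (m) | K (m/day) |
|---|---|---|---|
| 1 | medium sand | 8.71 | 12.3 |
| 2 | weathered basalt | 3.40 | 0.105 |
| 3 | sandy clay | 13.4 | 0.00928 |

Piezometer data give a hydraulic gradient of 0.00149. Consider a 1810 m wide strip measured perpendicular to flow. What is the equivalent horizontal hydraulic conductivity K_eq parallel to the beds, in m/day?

4.22

Flow is parallel to layering, so each bed carries its own Darcy discharge and the transmissivities add.
Σ(K_i·b_i) = 12.3×8.71 + 0.105×3.40 + 0.00928×13.4 = 107.6 m²/day.
Total thickness b = 25.51 m, so K_eq = Σ(K_i·b_i)/b = 4.219 m/day.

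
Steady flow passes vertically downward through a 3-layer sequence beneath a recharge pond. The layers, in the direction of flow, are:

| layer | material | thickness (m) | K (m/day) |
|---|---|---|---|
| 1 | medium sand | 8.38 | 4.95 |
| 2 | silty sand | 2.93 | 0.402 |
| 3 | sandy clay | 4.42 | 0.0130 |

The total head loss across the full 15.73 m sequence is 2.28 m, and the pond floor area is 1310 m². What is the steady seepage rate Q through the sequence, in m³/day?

8.56

Flow is perpendicular to layering, so the layers act in series and the equivalent K is the thickness-weighted harmonic mean.
Total thickness L = 8.38 + 2.93 + 4.42 = 15.73 m.
Σ(b_i/K_i) = 8.38/4.95 + 2.93/0.402 + 4.42/0.0130 = 349.0 d.
K_eq = L / Σ(b_i/K_i) = 15.73 / 349.0 = 0.04507 m/day.
Q = K_eq · A · (Δh/L) = 0.04507 × 1310 × (2.28/15.73) = 8.559 m³/day.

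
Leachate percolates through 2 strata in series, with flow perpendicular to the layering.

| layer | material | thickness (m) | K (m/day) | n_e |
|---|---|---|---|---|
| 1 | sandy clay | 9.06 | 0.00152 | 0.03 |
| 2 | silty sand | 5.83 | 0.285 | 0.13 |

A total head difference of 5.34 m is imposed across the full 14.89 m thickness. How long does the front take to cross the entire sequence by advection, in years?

With flow normal to the layers, continuity requires the same specific discharge q through every layer.
Σ(b_i/K_i) = 9.06/0.00152 + 5.83/0.285 = 5981 d.
q = Δh / Σ(b_i/K_i) = 5.34 / 5981 = 0.0008928 m/day.
In each layer the seepage velocity is v_i = q/n_i, so the layer transit time is t_i = b_i·n_i / q:
  layer 1 (sandy clay): t_1 = 9.06 × 0.03 / 0.0008928 = 304.4 d
  layer 2 (silty sand): t_2 = 5.83 × 0.13 / 0.0008928 = 848.9 d
Total t = Σ t_i = 1153 days = 3.158 years.

3.16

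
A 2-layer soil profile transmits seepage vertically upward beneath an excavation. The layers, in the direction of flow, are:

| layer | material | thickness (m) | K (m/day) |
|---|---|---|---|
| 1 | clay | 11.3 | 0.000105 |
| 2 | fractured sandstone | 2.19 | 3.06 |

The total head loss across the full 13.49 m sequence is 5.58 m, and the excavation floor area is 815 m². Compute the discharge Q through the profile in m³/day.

Flow is perpendicular to layering, so the layers act in series and the equivalent K is the thickness-weighted harmonic mean.
Total thickness L = 11.3 + 2.19 = 13.49 m.
Σ(b_i/K_i) = 11.3/0.000105 + 2.19/3.06 = 1.076e+05 d.
K_eq = L / Σ(b_i/K_i) = 13.49 / 1.076e+05 = 0.0001253 m/day.
Q = K_eq · A · (Δh/L) = 0.0001253 × 815 × (5.58/13.49) = 0.04226 m³/day.

0.0423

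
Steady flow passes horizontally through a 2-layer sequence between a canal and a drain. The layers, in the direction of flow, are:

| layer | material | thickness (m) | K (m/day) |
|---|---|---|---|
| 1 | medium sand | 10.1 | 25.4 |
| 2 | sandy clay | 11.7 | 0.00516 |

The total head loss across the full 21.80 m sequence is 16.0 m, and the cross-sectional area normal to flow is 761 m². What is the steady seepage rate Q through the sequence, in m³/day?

5.37

Flow is perpendicular to layering, so the layers act in series and the equivalent K is the thickness-weighted harmonic mean.
Total thickness L = 10.1 + 11.7 = 21.80 m.
Σ(b_i/K_i) = 10.1/25.4 + 11.7/0.00516 = 2268 d.
K_eq = L / Σ(b_i/K_i) = 21.80 / 2268 = 0.009613 m/day.
Q = K_eq · A · (Δh/L) = 0.009613 × 761 × (16.0/21.80) = 5.369 m³/day.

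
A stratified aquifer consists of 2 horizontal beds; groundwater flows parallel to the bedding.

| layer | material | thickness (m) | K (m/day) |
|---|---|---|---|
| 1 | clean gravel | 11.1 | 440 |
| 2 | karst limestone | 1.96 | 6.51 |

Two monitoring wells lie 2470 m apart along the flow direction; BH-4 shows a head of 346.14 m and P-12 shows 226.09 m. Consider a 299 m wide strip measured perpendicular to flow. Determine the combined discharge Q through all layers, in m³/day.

Flow is parallel to layering, so each bed carries its own Darcy discharge and the transmissivities add.
Σ(K_i·b_i) = 440×11.1 + 6.51×1.96 = 4897 m²/day.
Hydraulic gradient i = (346.14 − 226.09) / 2470 = 120.05 / 2470 = 0.04860.
Q = Σ(K_i·b_i) · W · i = 4897 × 299 × 0.04860 = 71162 m³/day.

71200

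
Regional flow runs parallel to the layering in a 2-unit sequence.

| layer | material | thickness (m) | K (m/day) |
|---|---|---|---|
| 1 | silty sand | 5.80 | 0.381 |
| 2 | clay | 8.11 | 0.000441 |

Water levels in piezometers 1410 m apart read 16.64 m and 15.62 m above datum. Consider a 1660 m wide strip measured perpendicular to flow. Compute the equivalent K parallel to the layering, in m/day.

Flow is parallel to layering, so each bed carries its own Darcy discharge and the transmissivities add.
Σ(K_i·b_i) = 0.381×5.80 + 0.000441×8.11 = 2.213 m²/day.
Total thickness b = 13.91 m, so K_eq = Σ(K_i·b_i)/b = 0.1591 m/day.

0.159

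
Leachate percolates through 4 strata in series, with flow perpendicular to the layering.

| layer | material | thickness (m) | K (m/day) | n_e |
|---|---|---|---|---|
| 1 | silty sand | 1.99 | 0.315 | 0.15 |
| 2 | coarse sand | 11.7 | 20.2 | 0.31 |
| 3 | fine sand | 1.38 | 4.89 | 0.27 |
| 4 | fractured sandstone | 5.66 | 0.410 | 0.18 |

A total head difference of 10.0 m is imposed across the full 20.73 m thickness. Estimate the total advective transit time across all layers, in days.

11.2

With flow normal to the layers, continuity requires the same specific discharge q through every layer.
Σ(b_i/K_i) = 1.99/0.315 + 11.7/20.2 + 1.38/4.89 + 5.66/0.410 = 20.98 d.
q = Δh / Σ(b_i/K_i) = 10.0 / 20.98 = 0.4766 m/day.
In each layer the seepage velocity is v_i = q/n_i, so the layer transit time is t_i = b_i·n_i / q:
  layer 1 (silty sand): t_1 = 1.99 × 0.15 / 0.4766 = 0.6264 d
  layer 2 (coarse sand): t_2 = 11.7 × 0.31 / 0.4766 = 7.611 d
  layer 3 (fine sand): t_3 = 1.38 × 0.27 / 0.4766 = 0.7819 d
  layer 4 (fractured sandstone): t_4 = 5.66 × 0.18 / 0.4766 = 2.138 d
Total t = Σ t_i = 11.16 days.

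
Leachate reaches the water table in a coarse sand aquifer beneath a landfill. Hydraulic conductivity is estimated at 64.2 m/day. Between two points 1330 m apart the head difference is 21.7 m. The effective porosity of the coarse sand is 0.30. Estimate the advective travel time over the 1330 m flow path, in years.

Hydraulic gradient i = Δh / L = 21.7 / 1330 = 0.01632.
Darcy flux q = K · i = 64.20 × 0.01632 = 1.047 m/day.
Seepage velocity v = q / n_e = 1.047 / 0.30 = 3.492 m/day.
Travel time t = L / v = 1330 / 3.492 = 380.9 days = 1.043 years.

1.04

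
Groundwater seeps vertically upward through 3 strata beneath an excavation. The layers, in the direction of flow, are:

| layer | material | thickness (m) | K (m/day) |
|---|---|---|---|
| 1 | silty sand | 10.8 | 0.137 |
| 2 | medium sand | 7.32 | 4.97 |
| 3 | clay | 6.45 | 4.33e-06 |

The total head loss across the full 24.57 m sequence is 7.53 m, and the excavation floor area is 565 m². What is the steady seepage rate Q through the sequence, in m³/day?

Flow is perpendicular to layering, so the layers act in series and the equivalent K is the thickness-weighted harmonic mean.
Total thickness L = 10.8 + 7.32 + 6.45 = 24.57 m.
Σ(b_i/K_i) = 10.8/0.137 + 7.32/4.97 + 6.45/4.33e-06 = 1.490e+06 d.
K_eq = L / Σ(b_i/K_i) = 24.57 / 1.490e+06 = 1.649e-05 m/day.
Q = K_eq · A · (Δh/L) = 1.649e-05 × 565 × (7.53/24.57) = 0.002856 m³/day.

0.00286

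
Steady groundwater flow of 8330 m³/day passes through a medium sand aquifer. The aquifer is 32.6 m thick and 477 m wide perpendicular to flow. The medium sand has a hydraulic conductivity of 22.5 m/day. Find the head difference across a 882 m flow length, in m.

21.0

Cross-sectional area A = 477 × 32.6 = 15550 m².
From Q = K·A·i, i = Q / (K·A) = 8330 / (22.50 × 15550) = 0.02381.
Head loss Δh = i · L = 0.02381 × 882 = 21.00 m.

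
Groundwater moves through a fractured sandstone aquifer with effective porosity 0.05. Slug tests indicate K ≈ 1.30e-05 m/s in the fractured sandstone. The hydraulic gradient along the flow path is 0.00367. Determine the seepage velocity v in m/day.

Convert K: 1.30e-05 m/s × 86400 = 1.123 m/day.
Hydraulic gradient i = 0.00367.
Darcy flux q = K · i = 1.123 × 0.003670 = 0.004122 m/day.
Seepage velocity v = q / n_e = 0.004122 / 0.05 = 0.08244 m/day.

0.0824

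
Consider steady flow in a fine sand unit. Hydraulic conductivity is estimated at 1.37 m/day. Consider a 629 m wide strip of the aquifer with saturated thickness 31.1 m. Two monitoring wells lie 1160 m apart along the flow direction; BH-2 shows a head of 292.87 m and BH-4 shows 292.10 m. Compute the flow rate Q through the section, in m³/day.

17.8

Cross-sectional area A = 629 × 31.1 = 19562 m².
Hydraulic gradient i = (292.87 − 292.10) / 1160 = 0.77 / 1160 = 0.0006638.
Darcy's law: Q = K · A · i = 1.370 × 19562 × 0.0006638 = 17.79 m³/day.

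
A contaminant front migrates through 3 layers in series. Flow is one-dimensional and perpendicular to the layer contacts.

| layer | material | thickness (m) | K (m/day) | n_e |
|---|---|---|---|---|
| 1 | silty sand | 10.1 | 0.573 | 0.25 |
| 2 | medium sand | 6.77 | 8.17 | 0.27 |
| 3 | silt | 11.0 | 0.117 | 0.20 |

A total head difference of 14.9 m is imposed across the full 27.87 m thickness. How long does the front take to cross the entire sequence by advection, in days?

With flow normal to the layers, continuity requires the same specific discharge q through every layer.
Σ(b_i/K_i) = 10.1/0.573 + 6.77/8.17 + 11.0/0.117 = 112.5 d.
q = Δh / Σ(b_i/K_i) = 14.9 / 112.5 = 0.1325 m/day.
In each layer the seepage velocity is v_i = q/n_i, so the layer transit time is t_i = b_i·n_i / q:
  layer 1 (silty sand): t_1 = 10.1 × 0.25 / 0.1325 = 19.06 d
  layer 2 (medium sand): t_2 = 6.77 × 0.27 / 0.1325 = 13.80 d
  layer 3 (silt): t_3 = 11.0 × 0.20 / 0.1325 = 16.61 d
Total t = Σ t_i = 49.46 days.

49.5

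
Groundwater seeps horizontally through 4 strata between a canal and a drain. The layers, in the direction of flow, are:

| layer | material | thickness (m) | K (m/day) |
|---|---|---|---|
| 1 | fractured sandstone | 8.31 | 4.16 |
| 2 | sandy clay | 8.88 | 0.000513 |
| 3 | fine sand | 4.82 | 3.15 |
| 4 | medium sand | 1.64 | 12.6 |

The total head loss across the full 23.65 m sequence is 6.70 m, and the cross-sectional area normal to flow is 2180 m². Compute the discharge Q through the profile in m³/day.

Flow is perpendicular to layering, so the layers act in series and the equivalent K is the thickness-weighted harmonic mean.
Total thickness L = 8.31 + 8.88 + 4.82 + 1.64 = 23.65 m.
Σ(b_i/K_i) = 8.31/4.16 + 8.88/0.000513 + 4.82/3.15 + 1.64/12.6 = 17314 d.
K_eq = L / Σ(b_i/K_i) = 23.65 / 17314 = 0.001366 m/day.
Q = K_eq · A · (Δh/L) = 0.001366 × 2180 × (6.70/23.65) = 0.8436 m³/day.

0.844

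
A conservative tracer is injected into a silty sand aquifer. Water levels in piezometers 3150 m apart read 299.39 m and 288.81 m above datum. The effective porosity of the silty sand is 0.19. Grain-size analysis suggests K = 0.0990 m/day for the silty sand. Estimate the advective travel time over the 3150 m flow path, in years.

Hydraulic gradient i = (299.39 − 288.81) / 3150 = 10.58 / 3150 = 0.003359.
Darcy flux q = K · i = 0.09900 × 0.003359 = 0.0003325 m/day.
Seepage velocity v = q / n_e = 0.0003325 / 0.19 = 0.001750 m/day.
Travel time t = L / v = 3150 / 0.001750 = 1.800e+06 days = 4928 years.

4930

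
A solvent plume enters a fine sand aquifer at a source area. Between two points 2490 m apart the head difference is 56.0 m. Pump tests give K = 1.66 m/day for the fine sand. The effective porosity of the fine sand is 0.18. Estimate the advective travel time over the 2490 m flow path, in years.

32.9

Hydraulic gradient i = Δh / L = 56.0 / 2490 = 0.02249.
Darcy flux q = K · i = 1.660 × 0.02249 = 0.03733 m/day.
Seepage velocity v = q / n_e = 0.03733 / 0.18 = 0.2074 m/day.
Travel time t = L / v = 2490 / 0.2074 = 12005 days = 32.87 years.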